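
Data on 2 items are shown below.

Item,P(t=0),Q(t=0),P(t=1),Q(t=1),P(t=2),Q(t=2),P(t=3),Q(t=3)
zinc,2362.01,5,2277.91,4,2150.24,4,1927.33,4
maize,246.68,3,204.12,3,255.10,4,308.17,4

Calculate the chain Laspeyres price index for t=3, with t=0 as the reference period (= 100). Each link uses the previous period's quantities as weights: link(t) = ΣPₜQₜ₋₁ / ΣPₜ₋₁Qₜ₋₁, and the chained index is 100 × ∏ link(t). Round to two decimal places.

Link t=0→t=1:
ΣP(t=1)Q(t=0) = 2277.91×5 + 204.12×3 = 11389.55 + 612.36 = 12001.91
ΣP(t=0)Q(t=0) = 2362.01×5 + 246.68×3 = 11810.05 + 740.04 = 12550.09
link = 12001.91/12550.09 = 0.956321
Link t=1→t=2:
ΣP(t=2)Q(t=1) = 2150.24×4 + 255.10×3 = 8600.96 + 765.3 = 9366.26
ΣP(t=1)Q(t=1) = 2277.91×4 + 204.12×3 = 9111.64 + 612.36 = 9724
link = 9366.26/9724 = 0.963211
Link t=2→t=3:
ΣP(t=3)Q(t=2) = 1927.33×4 + 308.17×4 = 7709.32 + 1232.68 = 8942
ΣP(t=2)Q(t=2) = 2150.24×4 + 255.10×4 = 8600.96 + 1020.4 = 9621.36
link = 8942/9621.36 = 0.929390
Chained index = 100 × 0.956321 × 0.963211 × 0.929390 = 85.6097

85.61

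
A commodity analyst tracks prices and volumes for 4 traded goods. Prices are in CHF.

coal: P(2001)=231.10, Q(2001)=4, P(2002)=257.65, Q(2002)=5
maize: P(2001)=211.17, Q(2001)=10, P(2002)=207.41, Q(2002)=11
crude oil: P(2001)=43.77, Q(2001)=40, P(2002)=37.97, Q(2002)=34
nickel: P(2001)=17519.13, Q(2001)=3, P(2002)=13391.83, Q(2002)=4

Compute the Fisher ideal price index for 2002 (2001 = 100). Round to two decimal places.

77.99

Laspeyres component (base-period weights):
ΣP(2002)Q(2001) = 257.65×4 + 207.41×10 + 37.97×40 + 13391.83×3 = 1030.6 + 2074.1 + 1518.8 + 40175.49 = 44798.99
ΣP(2001)Q(2001) = 231.10×4 + 211.17×10 + 43.77×40 + 17519.13×3 = 924.4 + 2111.7 + 1750.8 + 52557.39 = 57344.29
L = 44798.99 / 57344.29 × 100 = 78.1228
Paasche component (current-period weights):
ΣP(2002)Q(2002) = 257.65×5 + 207.41×11 + 37.97×34 + 13391.83×4 = 1288.25 + 2281.51 + 1290.98 + 53567.32 = 58428.06
ΣP(2001)Q(2002) = 231.10×5 + 211.17×11 + 43.77×34 + 17519.13×4 = 1155.5 + 2322.87 + 1488.18 + 70076.52 = 75043.07
P = 58428.06 / 75043.07 × 100 = 77.8594
Fisher = √(L × P) = √(78.1228 × 77.8594) = 77.9910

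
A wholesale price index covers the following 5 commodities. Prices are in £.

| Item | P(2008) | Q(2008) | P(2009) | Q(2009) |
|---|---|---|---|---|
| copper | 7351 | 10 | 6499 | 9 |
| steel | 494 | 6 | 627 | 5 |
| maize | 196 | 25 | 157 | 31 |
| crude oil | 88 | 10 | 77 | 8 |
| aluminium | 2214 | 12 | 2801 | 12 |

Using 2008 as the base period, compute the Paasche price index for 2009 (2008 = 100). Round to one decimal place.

98.8

Paasche price index uses current-period quantities as weights.
ΣP(2009)·Q(2009) = 6499×9 + 627×5 + 157×31 + 77×8 + 2801×12 = 58491 + 3135 + 4867 + 616 + 33612 = 100721
ΣP(2008)·Q(2009) = 7351×9 + 494×5 + 196×31 + 88×8 + 2214×12 = 66159 + 2470 + 6076 + 704 + 26568 = 101977
Index = 100721 / 101977 × 100 = 98.7683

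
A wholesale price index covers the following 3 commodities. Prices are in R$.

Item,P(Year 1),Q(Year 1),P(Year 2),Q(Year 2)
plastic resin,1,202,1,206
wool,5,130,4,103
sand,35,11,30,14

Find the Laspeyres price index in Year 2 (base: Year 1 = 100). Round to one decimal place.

Laspeyres price index uses base-period quantities as weights.
ΣP(Year 2)·Q(Year 1) = 1×202 + 4×130 + 30×11 = 202 + 520 + 330 = 1052
ΣP(Year 1)·Q(Year 1) = 1×202 + 5×130 + 35×11 = 202 + 650 + 385 = 1237
Index = 1052 / 1237 × 100 = 85.0445

85.0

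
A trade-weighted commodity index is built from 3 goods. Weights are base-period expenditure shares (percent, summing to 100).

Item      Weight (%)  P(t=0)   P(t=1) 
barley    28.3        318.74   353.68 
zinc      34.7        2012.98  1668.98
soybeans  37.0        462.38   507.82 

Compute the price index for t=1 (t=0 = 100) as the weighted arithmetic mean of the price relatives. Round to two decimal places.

barley: 28.3 × (353.68/318.74) = 28.3 × 1.109619 = 31.4022
zinc: 34.7 × (1668.98/2012.98) = 34.7 × 0.829109 = 28.7701
soybeans: 37.0 × (507.82/462.38) = 37.0 × 1.098274 = 40.6361
Index = Σ wᵢ·(p₁ᵢ/p₀ᵢ) = 31.4022 + 28.7701 + 40.6361 = 100.8084

100.81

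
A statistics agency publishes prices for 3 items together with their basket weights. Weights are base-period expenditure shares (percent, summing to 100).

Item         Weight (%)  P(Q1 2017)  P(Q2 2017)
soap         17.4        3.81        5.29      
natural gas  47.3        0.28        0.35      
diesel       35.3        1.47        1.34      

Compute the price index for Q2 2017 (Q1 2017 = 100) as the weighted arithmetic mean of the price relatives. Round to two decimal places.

115.46

soap: 17.4 × (5.29/3.81) = 17.4 × 1.388451 = 24.1591
natural gas: 47.3 × (0.35/0.28) = 47.3 × 1.250000 = 59.1250
diesel: 35.3 × (1.34/1.47) = 35.3 × 0.911565 = 32.1782
Index = Σ wᵢ·(p₁ᵢ/p₀ᵢ) = 24.1591 + 59.1250 + 32.1782 = 115.4623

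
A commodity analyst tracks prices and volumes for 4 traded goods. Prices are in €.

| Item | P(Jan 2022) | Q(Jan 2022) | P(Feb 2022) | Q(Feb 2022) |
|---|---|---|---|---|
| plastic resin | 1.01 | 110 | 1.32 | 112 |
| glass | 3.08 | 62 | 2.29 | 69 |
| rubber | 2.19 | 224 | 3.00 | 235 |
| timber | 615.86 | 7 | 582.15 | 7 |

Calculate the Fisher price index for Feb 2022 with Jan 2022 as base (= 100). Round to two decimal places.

98.69

Laspeyres component (base-period weights):
ΣP(Feb 2022)Q(Jan 2022) = 1.32×110 + 2.29×62 + 3.00×224 + 582.15×7 = 145.2 + 141.98 + 672 + 4075.05 = 5034.23
ΣP(Jan 2022)Q(Jan 2022) = 1.01×110 + 3.08×62 + 2.19×224 + 615.86×7 = 111.1 + 190.96 + 490.56 + 4311.02 = 5103.64
L = 5034.23 / 5103.64 × 100 = 98.6400
Paasche component (current-period weights):
ΣP(Feb 2022)Q(Feb 2022) = 1.32×112 + 2.29×69 + 3.00×235 + 582.15×7 = 147.84 + 158.01 + 705 + 4075.05 = 5085.9
ΣP(Jan 2022)Q(Feb 2022) = 1.01×112 + 3.08×69 + 2.19×235 + 615.86×7 = 113.12 + 212.52 + 514.65 + 4311.02 = 5151.31
P = 5085.9 / 5151.31 × 100 = 98.7302
Fisher = √(L × P) = √(98.6400 × 98.7302) = 98.6851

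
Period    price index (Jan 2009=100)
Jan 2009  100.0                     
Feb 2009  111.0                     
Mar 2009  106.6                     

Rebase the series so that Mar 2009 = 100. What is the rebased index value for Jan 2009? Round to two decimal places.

93.81

Rebased(Jan 2009) = 100.0 / 106.6 × 100 = 93.8086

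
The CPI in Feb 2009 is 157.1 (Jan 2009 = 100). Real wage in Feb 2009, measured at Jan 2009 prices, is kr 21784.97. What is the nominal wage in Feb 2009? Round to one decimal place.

34224.2

Nominal = Real × (Index/100) = 21784.97 × (157.1/100)
        = 21784.97 × 1.571 = 34224.1879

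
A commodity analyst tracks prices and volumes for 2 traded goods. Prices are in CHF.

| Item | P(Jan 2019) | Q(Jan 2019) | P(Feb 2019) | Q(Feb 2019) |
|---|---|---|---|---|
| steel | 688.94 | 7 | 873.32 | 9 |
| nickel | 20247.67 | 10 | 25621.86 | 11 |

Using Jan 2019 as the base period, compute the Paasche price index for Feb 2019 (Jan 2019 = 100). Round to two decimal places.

126.55

Paasche price index uses current-period quantities as weights.
ΣP(Feb 2019)·Q(Feb 2019) = 873.32×9 + 25621.86×11 = 7859.88 + 281840.46 = 289700.34
ΣP(Jan 2019)·Q(Feb 2019) = 688.94×9 + 20247.67×11 = 6200.46 + 222724.37 = 228924.83
Index = 289700.34 / 228924.83 × 100 = 126.5482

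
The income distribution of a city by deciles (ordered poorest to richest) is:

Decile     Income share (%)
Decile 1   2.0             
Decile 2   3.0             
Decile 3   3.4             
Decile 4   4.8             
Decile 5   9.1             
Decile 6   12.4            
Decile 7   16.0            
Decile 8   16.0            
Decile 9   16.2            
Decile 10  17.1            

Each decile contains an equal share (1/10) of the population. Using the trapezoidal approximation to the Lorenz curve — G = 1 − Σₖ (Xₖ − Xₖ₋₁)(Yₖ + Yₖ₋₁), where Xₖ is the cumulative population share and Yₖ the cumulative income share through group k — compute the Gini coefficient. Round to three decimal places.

0.328

Cumulative income shares Yₖ: 0.0200, 0.0500, 0.0840, 0.1320, 0.2230, 0.3470, 0.5070, 0.6670, 0.8290, 1.0000
Σ (Xₖ−Xₖ₋₁)(Yₖ+Yₖ₋₁) = (1/10)(0.0200+0.0000) + (1/10)(0.0500+0.0200) + (1/10)(0.0840+0.0500) + (1/10)(0.1320+0.0840) + (1/10)(0.2230+0.1320) + (1/10)(0.3470+0.2230) + (1/10)(0.5070+0.3470) + (1/10)(0.6670+0.5070) + (1/10)(0.8290+0.6670) + (1/10)(1.0000+0.8290)
  = 0.0020 + 0.0070 + 0.0134 + 0.0216 + 0.0355 + 0.0570 + 0.0854 + 0.1174 + 0.1496 + 0.1829 = 0.6718
G = 1 − 0.6718 = 0.3282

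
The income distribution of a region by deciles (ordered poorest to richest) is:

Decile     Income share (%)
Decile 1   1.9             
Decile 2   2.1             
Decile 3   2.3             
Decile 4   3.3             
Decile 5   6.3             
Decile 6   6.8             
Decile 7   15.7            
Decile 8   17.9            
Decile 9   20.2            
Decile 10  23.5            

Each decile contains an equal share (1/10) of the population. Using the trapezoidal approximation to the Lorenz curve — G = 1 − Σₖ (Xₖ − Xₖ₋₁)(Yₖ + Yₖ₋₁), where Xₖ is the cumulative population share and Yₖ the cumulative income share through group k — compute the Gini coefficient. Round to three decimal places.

Cumulative income shares Yₖ: 0.0190, 0.0400, 0.0630, 0.0960, 0.1590, 0.2270, 0.3840, 0.5630, 0.7650, 1.0000
Σ (Xₖ−Xₖ₋₁)(Yₖ+Yₖ₋₁) = (1/10)(0.0190+0.0000) + (1/10)(0.0400+0.0190) + (1/10)(0.0630+0.0400) + (1/10)(0.0960+0.0630) + (1/10)(0.1590+0.0960) + (1/10)(0.2270+0.1590) + (1/10)(0.3840+0.2270) + (1/10)(0.5630+0.3840) + (1/10)(0.7650+0.5630) + (1/10)(1.0000+0.7650)
  = 0.0019 + 0.0059 + 0.0103 + 0.0159 + 0.0255 + 0.0386 + 0.0611 + 0.0947 + 0.1328 + 0.1765 = 0.5632
G = 1 − 0.5632 = 0.4368

0.437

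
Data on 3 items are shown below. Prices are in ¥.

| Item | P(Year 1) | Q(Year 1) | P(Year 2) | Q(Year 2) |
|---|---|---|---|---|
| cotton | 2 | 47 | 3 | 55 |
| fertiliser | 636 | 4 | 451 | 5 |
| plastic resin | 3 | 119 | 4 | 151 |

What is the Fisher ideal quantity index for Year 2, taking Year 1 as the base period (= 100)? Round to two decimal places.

124.94

Laspeyres component (base-period weights):
ΣP(Year 1)Q(Year 2) = 2×55 + 636×5 + 3×151 = 110 + 3180 + 453 = 3743
ΣP(Year 1)Q(Year 1) = 2×47 + 636×4 + 3×119 = 94 + 2544 + 357 = 2995
L = 3743 / 2995 × 100 = 124.9750
Paasche component (current-period weights):
ΣP(Year 2)Q(Year 2) = 3×55 + 451×5 + 4×151 = 165 + 2255 + 604 = 3024
ΣP(Year 2)Q(Year 1) = 3×47 + 451×4 + 4×119 = 141 + 1804 + 476 = 2421
P = 3024 / 2421 × 100 = 124.9071
Fisher = √(L × P) = √(124.9750 × 124.9071) = 124.9410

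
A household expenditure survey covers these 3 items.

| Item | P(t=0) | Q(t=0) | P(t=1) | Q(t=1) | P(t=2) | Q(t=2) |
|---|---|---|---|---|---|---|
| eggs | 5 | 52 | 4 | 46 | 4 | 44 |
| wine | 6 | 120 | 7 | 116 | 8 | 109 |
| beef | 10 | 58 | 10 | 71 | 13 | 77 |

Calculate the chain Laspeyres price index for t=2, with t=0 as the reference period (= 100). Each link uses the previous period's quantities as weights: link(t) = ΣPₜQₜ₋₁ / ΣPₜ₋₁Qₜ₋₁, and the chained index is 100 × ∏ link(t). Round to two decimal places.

Link t=0→t=1:
ΣP(t=1)Q(t=0) = 4×52 + 7×120 + 10×58 = 208 + 840 + 580 = 1628
ΣP(t=0)Q(t=0) = 5×52 + 6×120 + 10×58 = 260 + 720 + 580 = 1560
link = 1628/1560 = 1.043590
Link t=1→t=2:
ΣP(t=2)Q(t=1) = 4×46 + 8×116 + 13×71 = 184 + 928 + 923 = 2035
ΣP(t=1)Q(t=1) = 4×46 + 7×116 + 10×71 = 184 + 812 + 710 = 1706
link = 2035/1706 = 1.192849
Chained index = 100 × 1.043590 × 1.192849 = 124.4845

124.48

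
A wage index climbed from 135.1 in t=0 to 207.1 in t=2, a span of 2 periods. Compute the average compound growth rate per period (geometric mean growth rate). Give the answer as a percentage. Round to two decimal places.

Growth factor = (207.1/135.1)^(1/2) = (1.532939)^(1/2) = 1.238119
Growth rate = 1.238119 − 1 = 0.238119 = 23.8119%

23.81%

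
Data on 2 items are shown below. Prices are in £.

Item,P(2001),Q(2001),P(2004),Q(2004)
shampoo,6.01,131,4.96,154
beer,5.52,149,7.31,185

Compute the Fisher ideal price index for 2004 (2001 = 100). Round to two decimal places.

108.36

Laspeyres component (base-period weights):
ΣP(2004)Q(2001) = 4.96×131 + 7.31×149 = 649.76 + 1089.19 = 1738.95
ΣP(2001)Q(2001) = 6.01×131 + 5.52×149 = 787.31 + 822.48 = 1609.79
L = 1738.95 / 1609.79 × 100 = 108.0234
Paasche component (current-period weights):
ΣP(2004)Q(2004) = 4.96×154 + 7.31×185 = 763.84 + 1352.35 = 2116.19
ΣP(2001)Q(2004) = 6.01×154 + 5.52×185 = 925.54 + 1021.2 = 1946.74
P = 2116.19 / 1946.74 × 100 = 108.7043
Fisher = √(L × P) = √(108.0234 × 108.7043) = 108.3633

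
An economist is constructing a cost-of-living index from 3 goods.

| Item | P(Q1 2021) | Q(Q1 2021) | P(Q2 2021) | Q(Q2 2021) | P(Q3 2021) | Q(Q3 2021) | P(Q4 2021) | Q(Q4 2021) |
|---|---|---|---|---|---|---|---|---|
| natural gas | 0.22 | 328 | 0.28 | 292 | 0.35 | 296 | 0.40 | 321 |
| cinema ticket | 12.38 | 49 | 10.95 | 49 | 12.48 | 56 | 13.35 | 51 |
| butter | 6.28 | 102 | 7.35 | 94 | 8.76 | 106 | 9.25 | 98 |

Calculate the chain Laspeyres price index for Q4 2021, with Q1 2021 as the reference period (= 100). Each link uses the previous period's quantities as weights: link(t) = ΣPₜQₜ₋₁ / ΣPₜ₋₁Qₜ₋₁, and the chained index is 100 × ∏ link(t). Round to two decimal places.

Link Q1 2021→Q2 2021:
ΣP(Q2 2021)Q(Q1 2021) = 0.28×328 + 10.95×49 + 7.35×102 = 91.84 + 536.55 + 749.7 = 1378.09
ΣP(Q1 2021)Q(Q1 2021) = 0.22×328 + 12.38×49 + 6.28×102 = 72.16 + 606.62 + 640.56 = 1319.34
link = 1378.09/1319.34 = 1.044530
Link Q2 2021→Q3 2021:
ΣP(Q3 2021)Q(Q2 2021) = 0.35×292 + 12.48×49 + 8.76×94 = 102.2 + 611.52 + 823.44 = 1537.16
ΣP(Q2 2021)Q(Q2 2021) = 0.28×292 + 10.95×49 + 7.35×94 = 81.76 + 536.55 + 690.9 = 1309.21
link = 1537.16/1309.21 = 1.174113
Link Q3 2021→Q4 2021:
ΣP(Q4 2021)Q(Q3 2021) = 0.40×296 + 13.35×56 + 9.25×106 = 118.4 + 747.6 + 980.5 = 1846.5
ΣP(Q3 2021)Q(Q3 2021) = 0.35×296 + 12.48×56 + 8.76×106 = 103.6 + 698.88 + 928.56 = 1731.04
link = 1846.5/1731.04 = 1.066700
Chained index = 100 × 1.044530 × 1.174113 × 1.066700 = 130.8196

130.82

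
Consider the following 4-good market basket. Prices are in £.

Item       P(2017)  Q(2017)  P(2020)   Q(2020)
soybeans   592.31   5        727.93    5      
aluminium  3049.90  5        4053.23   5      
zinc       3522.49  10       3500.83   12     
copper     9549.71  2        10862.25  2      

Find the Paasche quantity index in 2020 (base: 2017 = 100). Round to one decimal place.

108.7

Paasche quantity index uses current-period prices as weights.
ΣP(2020)·Q(2020) = 727.93×5 + 4053.23×5 + 3500.83×12 + 10862.25×2 = 3639.65 + 20266.15 + 42009.96 + 21724.5 = 87640.26
ΣP(2020)·Q(2017) = 727.93×5 + 4053.23×5 + 3500.83×10 + 10862.25×2 = 3639.65 + 20266.15 + 35008.3 + 21724.5 = 80638.6
Index = 87640.26 / 80638.6 × 100 = 108.6828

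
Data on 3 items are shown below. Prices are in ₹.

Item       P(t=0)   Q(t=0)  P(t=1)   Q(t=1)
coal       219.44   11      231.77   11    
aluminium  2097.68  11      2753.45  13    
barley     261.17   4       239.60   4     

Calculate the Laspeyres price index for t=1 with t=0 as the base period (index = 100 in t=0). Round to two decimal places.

Laspeyres price index uses base-period quantities as weights.
ΣP(t=1)·Q(t=0) = 231.77×11 + 2753.45×11 + 239.60×4 = 2549.47 + 30287.95 + 958.4 = 33795.82
ΣP(t=0)·Q(t=0) = 219.44×11 + 2097.68×11 + 261.17×4 = 2413.84 + 23074.48 + 1044.68 = 26533
Index = 33795.82 / 26533 × 100 = 127.3728

127.37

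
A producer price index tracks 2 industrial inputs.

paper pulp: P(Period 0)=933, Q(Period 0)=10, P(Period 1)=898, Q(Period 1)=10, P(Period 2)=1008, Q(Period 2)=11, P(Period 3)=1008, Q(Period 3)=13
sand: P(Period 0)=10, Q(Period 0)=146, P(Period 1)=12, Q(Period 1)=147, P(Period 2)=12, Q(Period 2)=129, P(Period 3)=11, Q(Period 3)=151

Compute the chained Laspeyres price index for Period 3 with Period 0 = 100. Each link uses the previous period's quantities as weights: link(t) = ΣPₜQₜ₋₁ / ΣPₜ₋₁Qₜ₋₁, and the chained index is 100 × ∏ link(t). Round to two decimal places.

Link Period 0→Period 1:
ΣP(Period 1)Q(Period 0) = 898×10 + 12×146 = 8980 + 1752 = 10732
ΣP(Period 0)Q(Period 0) = 933×10 + 10×146 = 9330 + 1460 = 10790
link = 10732/10790 = 0.994625
Link Period 1→Period 2:
ΣP(Period 2)Q(Period 1) = 1008×10 + 12×147 = 10080 + 1764 = 11844
ΣP(Period 1)Q(Period 1) = 898×10 + 12×147 = 8980 + 1764 = 10744
link = 11844/10744 = 1.102383
Link Period 2→Period 3:
ΣP(Period 3)Q(Period 2) = 1008×11 + 11×129 = 11088 + 1419 = 12507
ΣP(Period 2)Q(Period 2) = 1008×11 + 12×129 = 11088 + 1548 = 12636
link = 12507/12636 = 0.989791
Chained index = 100 × 0.994625 × 1.102383 × 0.989791 = 108.5263

108.53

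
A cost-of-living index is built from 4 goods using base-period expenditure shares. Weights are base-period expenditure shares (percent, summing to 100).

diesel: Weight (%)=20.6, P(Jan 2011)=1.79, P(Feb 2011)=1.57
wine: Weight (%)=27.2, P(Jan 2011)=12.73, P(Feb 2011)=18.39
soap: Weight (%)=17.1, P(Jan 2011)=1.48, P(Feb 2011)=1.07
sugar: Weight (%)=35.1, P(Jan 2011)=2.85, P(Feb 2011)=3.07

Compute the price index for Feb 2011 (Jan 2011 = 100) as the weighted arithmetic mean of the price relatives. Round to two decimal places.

107.53

diesel: 20.6 × (1.57/1.79) = 20.6 × 0.877095 = 18.0682
wine: 27.2 × (18.39/12.73) = 27.2 × 1.444619 = 39.2936
soap: 17.1 × (1.07/1.48) = 17.1 × 0.722973 = 12.3628
sugar: 35.1 × (3.07/2.85) = 35.1 × 1.077193 = 37.8095
Index = Σ wᵢ·(p₁ᵢ/p₀ᵢ) = 18.0682 + 39.2936 + 12.3628 + 37.8095 = 107.5341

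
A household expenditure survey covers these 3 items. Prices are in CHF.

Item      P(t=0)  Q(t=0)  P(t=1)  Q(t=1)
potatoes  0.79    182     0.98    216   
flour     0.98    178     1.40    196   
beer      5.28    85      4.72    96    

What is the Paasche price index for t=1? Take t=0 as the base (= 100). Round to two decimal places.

Paasche price index uses current-period quantities as weights.
ΣP(t=1)·Q(t=1) = 0.98×216 + 1.40×196 + 4.72×96 = 211.68 + 274.4 + 453.12 = 939.2
ΣP(t=0)·Q(t=1) = 0.79×216 + 0.98×196 + 5.28×96 = 170.64 + 192.08 + 506.88 = 869.6
Index = 939.2 / 869.6 × 100 = 108.0037

108.00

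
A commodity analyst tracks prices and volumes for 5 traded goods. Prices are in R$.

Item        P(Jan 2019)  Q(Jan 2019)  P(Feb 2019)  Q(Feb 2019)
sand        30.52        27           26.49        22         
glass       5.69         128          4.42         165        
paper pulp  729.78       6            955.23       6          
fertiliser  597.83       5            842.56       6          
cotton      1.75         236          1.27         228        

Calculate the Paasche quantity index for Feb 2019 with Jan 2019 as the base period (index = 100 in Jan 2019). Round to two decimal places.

Paasche quantity index uses current-period prices as weights.
ΣP(Feb 2019)·Q(Feb 2019) = 26.49×22 + 4.42×165 + 955.23×6 + 842.56×6 + 1.27×228 = 582.78 + 729.3 + 5731.38 + 5055.36 + 289.56 = 12388.38
ΣP(Feb 2019)·Q(Jan 2019) = 26.49×27 + 4.42×128 + 955.23×6 + 842.56×5 + 1.27×236 = 715.23 + 565.76 + 5731.38 + 4212.8 + 299.72 = 11524.89
Index = 12388.38 / 11524.89 × 100 = 107.4924

107.49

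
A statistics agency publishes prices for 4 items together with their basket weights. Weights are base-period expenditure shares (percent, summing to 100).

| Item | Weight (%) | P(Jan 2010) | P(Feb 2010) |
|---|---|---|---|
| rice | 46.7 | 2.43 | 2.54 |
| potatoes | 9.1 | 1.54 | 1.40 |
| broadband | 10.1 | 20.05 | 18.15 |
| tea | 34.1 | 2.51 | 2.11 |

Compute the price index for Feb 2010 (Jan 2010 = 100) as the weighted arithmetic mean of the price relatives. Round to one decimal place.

94.9

rice: 46.7 × (2.54/2.43) = 46.7 × 1.045267 = 48.8140
potatoes: 9.1 × (1.40/1.54) = 9.1 × 0.909091 = 8.2727
broadband: 10.1 × (18.15/20.05) = 10.1 × 0.905237 = 9.1429
tea: 34.1 × (2.11/2.51) = 34.1 × 0.840637 = 28.6657
Index = Σ wᵢ·(p₁ᵢ/p₀ᵢ) = 48.8140 + 8.2727 + 9.1429 + 28.6657 = 94.8953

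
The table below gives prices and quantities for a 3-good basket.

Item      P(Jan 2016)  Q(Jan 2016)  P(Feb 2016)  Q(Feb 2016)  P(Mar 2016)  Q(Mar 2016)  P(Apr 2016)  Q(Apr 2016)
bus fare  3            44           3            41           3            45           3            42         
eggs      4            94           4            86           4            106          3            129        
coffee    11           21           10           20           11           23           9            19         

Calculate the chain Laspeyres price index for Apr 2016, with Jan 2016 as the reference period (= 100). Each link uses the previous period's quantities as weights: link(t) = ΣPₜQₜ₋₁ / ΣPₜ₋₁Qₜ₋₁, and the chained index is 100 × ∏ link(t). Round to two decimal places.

Link Jan 2016→Feb 2016:
ΣP(Feb 2016)Q(Jan 2016) = 3×44 + 4×94 + 10×21 = 132 + 376 + 210 = 718
ΣP(Jan 2016)Q(Jan 2016) = 3×44 + 4×94 + 11×21 = 132 + 376 + 231 = 739
link = 718/739 = 0.971583
Link Feb 2016→Mar 2016:
ΣP(Mar 2016)Q(Feb 2016) = 3×41 + 4×86 + 11×20 = 123 + 344 + 220 = 687
ΣP(Feb 2016)Q(Feb 2016) = 3×41 + 4×86 + 10×20 = 123 + 344 + 200 = 667
link = 687/667 = 1.029985
Link Mar 2016→Apr 2016:
ΣP(Apr 2016)Q(Mar 2016) = 3×45 + 3×106 + 9×23 = 135 + 318 + 207 = 660
ΣP(Mar 2016)Q(Mar 2016) = 3×45 + 4×106 + 11×23 = 135 + 424 + 253 = 812
link = 660/812 = 0.812808
Chained index = 100 × 0.971583 × 1.029985 × 0.812808 = 81.3390

81.34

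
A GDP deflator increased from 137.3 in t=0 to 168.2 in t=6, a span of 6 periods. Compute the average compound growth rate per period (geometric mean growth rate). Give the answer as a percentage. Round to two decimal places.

3.44%

Growth factor = (168.2/137.3)^(1/6) = (1.225055)^(1/6) = 1.034410
Growth rate = 1.034410 − 1 = 0.034410 = 3.4410%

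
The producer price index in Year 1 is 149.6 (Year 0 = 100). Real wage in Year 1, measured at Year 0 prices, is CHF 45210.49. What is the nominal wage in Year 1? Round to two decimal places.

67634.89

Nominal = Real × (Index/100) = 45210.49 × (149.6/100)
        = 45210.49 × 1.496 = 67634.8930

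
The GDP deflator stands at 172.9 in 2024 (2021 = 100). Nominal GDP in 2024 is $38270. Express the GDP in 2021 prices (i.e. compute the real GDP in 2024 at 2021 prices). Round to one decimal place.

22134.2

Real = Nominal ÷ (Index/100) = 38270 ÷ (172.9/100)
     = 38270 ÷ 1.729 = 22134.1816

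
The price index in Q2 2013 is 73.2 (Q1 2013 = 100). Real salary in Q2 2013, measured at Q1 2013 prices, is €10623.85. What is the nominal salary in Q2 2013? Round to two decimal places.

Nominal = Real × (Index/100) = 10623.85 × (73.2/100)
        = 10623.85 × 0.732 = 7776.6582

7776.66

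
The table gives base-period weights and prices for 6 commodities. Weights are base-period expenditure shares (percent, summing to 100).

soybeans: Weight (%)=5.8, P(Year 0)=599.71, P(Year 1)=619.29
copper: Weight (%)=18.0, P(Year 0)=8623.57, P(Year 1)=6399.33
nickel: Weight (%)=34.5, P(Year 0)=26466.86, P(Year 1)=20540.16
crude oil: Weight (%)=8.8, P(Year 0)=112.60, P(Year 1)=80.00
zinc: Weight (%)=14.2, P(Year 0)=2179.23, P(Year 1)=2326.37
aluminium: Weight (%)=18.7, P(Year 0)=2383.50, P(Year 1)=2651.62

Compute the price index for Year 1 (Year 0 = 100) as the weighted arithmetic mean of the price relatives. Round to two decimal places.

88.34

soybeans: 5.8 × (619.29/599.71) = 5.8 × 1.032649 = 5.9894
copper: 18.0 × (6399.33/8623.57) = 18.0 × 0.742074 = 13.3573
nickel: 34.5 × (20540.16/26466.86) = 34.5 × 0.776071 = 26.7744
crude oil: 8.8 × (80.00/112.60) = 8.8 × 0.710480 = 6.2522
zinc: 14.2 × (2326.37/2179.23) = 14.2 × 1.067519 = 15.1588
aluminium: 18.7 × (2651.62/2383.50) = 18.7 × 1.112490 = 20.8036
Index = Σ wᵢ·(p₁ᵢ/p₀ᵢ) = 5.9894 + 13.3573 + 26.7744 + 6.2522 + 15.1588 + 20.8036 = 88.3357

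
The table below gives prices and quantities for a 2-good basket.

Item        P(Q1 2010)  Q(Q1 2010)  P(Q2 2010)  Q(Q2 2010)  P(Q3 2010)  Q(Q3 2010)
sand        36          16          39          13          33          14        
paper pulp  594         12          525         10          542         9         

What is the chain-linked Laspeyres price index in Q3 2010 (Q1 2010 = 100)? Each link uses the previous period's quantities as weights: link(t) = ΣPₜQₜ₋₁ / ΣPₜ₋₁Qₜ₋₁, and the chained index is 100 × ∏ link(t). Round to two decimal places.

91.31

Link Q1 2010→Q2 2010:
ΣP(Q2 2010)Q(Q1 2010) = 39×16 + 525×12 = 624 + 6300 = 6924
ΣP(Q1 2010)Q(Q1 2010) = 36×16 + 594×12 = 576 + 7128 = 7704
link = 6924/7704 = 0.898754
Link Q2 2010→Q3 2010:
ΣP(Q3 2010)Q(Q2 2010) = 33×13 + 542×10 = 429 + 5420 = 5849
ΣP(Q2 2010)Q(Q2 2010) = 39×13 + 525×10 = 507 + 5250 = 5757
link = 5849/5757 = 1.015981
Chained index = 100 × 0.898754 × 1.015981 = 91.3116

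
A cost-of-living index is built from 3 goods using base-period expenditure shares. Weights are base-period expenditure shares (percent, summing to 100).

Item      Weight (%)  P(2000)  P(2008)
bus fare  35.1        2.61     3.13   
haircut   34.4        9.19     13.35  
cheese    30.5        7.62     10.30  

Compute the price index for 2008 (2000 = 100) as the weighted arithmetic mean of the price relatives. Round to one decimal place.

bus fare: 35.1 × (3.13/2.61) = 35.1 × 1.199234 = 42.0931
haircut: 34.4 × (13.35/9.19) = 34.4 × 1.452666 = 49.9717
cheese: 30.5 × (10.30/7.62) = 30.5 × 1.351706 = 41.2270
Index = Σ wᵢ·(p₁ᵢ/p₀ᵢ) = 42.0931 + 49.9717 + 41.2270 = 133.2918

133.3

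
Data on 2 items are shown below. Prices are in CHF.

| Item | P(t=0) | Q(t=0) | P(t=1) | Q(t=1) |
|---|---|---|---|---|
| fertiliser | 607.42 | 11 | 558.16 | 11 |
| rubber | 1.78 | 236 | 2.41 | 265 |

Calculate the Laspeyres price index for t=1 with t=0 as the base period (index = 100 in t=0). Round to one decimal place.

94.5

Laspeyres price index uses base-period quantities as weights.
ΣP(t=1)·Q(t=0) = 558.16×11 + 2.41×236 = 6139.76 + 568.76 = 6708.52
ΣP(t=0)·Q(t=0) = 607.42×11 + 1.78×236 = 6681.62 + 420.08 = 7101.7
Index = 6708.52 / 7101.7 × 100 = 94.4636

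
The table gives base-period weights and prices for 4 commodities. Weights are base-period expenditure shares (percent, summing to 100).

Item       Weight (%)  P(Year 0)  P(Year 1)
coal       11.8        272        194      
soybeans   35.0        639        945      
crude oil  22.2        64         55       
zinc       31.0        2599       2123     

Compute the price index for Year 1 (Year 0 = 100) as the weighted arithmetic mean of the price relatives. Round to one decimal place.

104.6

coal: 11.8 × (194/272) = 11.8 × 0.713235 = 8.4162
soybeans: 35.0 × (945/639) = 35.0 × 1.478873 = 51.7606
crude oil: 22.2 × (55/64) = 22.2 × 0.859375 = 19.0781
zinc: 31.0 × (2123/2599) = 31.0 × 0.816853 = 25.3224
Index = Σ wᵢ·(p₁ᵢ/p₀ᵢ) = 8.4162 + 51.7606 + 19.0781 + 25.3224 = 104.5773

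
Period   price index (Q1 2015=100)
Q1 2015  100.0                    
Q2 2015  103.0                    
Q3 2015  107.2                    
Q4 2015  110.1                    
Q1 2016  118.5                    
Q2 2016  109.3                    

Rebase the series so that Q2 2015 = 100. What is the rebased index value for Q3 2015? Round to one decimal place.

104.1

Rebased(Q3 2015) = 107.2 / 103.0 × 100 = 104.0777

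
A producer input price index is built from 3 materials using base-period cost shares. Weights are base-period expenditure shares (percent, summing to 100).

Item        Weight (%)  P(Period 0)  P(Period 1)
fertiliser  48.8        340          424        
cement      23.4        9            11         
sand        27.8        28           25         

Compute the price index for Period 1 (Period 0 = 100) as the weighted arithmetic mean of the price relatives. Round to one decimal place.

114.3

fertiliser: 48.8 × (424/340) = 48.8 × 1.247059 = 60.8565
cement: 23.4 × (11/9) = 23.4 × 1.222222 = 28.6000
sand: 27.8 × (25/28) = 27.8 × 0.892857 = 24.8214
Index = Σ wᵢ·(p₁ᵢ/p₀ᵢ) = 60.8565 + 28.6000 + 24.8214 = 114.2779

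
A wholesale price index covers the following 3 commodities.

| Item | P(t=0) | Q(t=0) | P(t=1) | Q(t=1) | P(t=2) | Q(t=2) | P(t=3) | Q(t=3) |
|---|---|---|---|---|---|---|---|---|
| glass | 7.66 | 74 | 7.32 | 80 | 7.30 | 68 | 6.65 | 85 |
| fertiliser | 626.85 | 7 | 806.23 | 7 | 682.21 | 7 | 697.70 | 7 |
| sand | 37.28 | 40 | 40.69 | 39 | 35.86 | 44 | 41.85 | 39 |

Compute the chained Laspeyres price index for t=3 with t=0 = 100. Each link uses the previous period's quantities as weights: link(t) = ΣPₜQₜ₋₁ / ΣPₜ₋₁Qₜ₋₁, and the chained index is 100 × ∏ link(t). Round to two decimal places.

Link t=0→t=1:
ΣP(t=1)Q(t=0) = 7.32×74 + 806.23×7 + 40.69×40 = 541.68 + 5643.61 + 1627.6 = 7812.89
ΣP(t=0)Q(t=0) = 7.66×74 + 626.85×7 + 37.28×40 = 566.84 + 4387.95 + 1491.2 = 6445.99
link = 7812.89/6445.99 = 1.212054
Link t=1→t=2:
ΣP(t=2)Q(t=1) = 7.30×80 + 682.21×7 + 35.86×39 = 584 + 4775.47 + 1398.54 = 6758.01
ΣP(t=1)Q(t=1) = 7.32×80 + 806.23×7 + 40.69×39 = 585.6 + 5643.61 + 1586.91 = 7816.12
link = 6758.01/7816.12 = 0.864625
Link t=2→t=3:
ΣP(t=3)Q(t=2) = 6.65×68 + 697.70×7 + 41.85×44 = 452.2 + 4883.9 + 1841.4 = 7177.5
ΣP(t=2)Q(t=2) = 7.30×68 + 682.21×7 + 35.86×44 = 496.4 + 4775.47 + 1577.84 = 6849.71
link = 7177.5/6849.71 = 1.047855
Chained index = 100 × 1.212054 × 0.864625 × 1.047855 = 109.8122

109.81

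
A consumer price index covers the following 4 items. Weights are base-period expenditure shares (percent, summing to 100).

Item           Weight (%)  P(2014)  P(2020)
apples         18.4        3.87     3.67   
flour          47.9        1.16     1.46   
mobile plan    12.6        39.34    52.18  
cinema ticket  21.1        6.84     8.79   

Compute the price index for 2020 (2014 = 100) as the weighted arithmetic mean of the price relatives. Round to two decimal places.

apples: 18.4 × (3.67/3.87) = 18.4 × 0.948320 = 17.4491
flour: 47.9 × (1.46/1.16) = 47.9 × 1.258621 = 60.2879
mobile plan: 12.6 × (52.18/39.34) = 12.6 × 1.326385 = 16.7125
cinema ticket: 21.1 × (8.79/6.84) = 21.1 × 1.285088 = 27.1154
Index = Σ wᵢ·(p₁ᵢ/p₀ᵢ) = 17.4491 + 60.2879 + 16.7125 + 27.1154 = 121.5648

121.56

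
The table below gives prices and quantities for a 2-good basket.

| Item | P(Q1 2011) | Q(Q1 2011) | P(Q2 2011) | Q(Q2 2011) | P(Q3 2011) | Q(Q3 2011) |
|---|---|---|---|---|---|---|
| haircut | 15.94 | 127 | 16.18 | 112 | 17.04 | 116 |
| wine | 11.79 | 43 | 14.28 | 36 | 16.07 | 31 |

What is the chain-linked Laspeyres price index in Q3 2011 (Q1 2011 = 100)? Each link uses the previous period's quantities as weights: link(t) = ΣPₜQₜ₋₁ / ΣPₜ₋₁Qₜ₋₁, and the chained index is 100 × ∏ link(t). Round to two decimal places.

Link Q1 2011→Q2 2011:
ΣP(Q2 2011)Q(Q1 2011) = 16.18×127 + 14.28×43 = 2054.86 + 614.04 = 2668.9
ΣP(Q1 2011)Q(Q1 2011) = 15.94×127 + 11.79×43 = 2024.38 + 506.97 = 2531.35
link = 2668.9/2531.35 = 1.054339
Link Q2 2011→Q3 2011:
ΣP(Q3 2011)Q(Q2 2011) = 17.04×112 + 16.07×36 = 1908.48 + 578.52 = 2487
ΣP(Q2 2011)Q(Q2 2011) = 16.18×112 + 14.28×36 = 1812.16 + 514.08 = 2326.24
link = 2487/2326.24 = 1.069107
Chained index = 100 × 1.054339 × 1.069107 = 112.7201

112.72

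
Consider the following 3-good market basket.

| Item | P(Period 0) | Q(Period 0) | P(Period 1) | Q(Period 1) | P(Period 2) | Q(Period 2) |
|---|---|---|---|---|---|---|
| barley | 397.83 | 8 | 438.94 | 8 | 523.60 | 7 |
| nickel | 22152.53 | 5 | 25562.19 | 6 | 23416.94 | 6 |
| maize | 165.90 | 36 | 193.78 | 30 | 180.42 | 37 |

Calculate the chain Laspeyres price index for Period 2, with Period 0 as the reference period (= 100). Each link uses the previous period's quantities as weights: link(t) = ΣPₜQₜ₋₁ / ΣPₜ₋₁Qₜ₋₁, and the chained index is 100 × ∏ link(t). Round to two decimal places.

106.40

Link Period 0→Period 1:
ΣP(Period 1)Q(Period 0) = 438.94×8 + 25562.19×5 + 193.78×36 = 3511.52 + 127810.95 + 6976.08 = 138298.55
ΣP(Period 0)Q(Period 0) = 397.83×8 + 22152.53×5 + 165.90×36 = 3182.64 + 110762.65 + 5972.4 = 119917.69
link = 138298.55/119917.69 = 1.153279
Link Period 1→Period 2:
ΣP(Period 2)Q(Period 1) = 523.60×8 + 23416.94×6 + 180.42×30 = 4188.8 + 140501.64 + 5412.6 = 150103.04
ΣP(Period 1)Q(Period 1) = 438.94×8 + 25562.19×6 + 193.78×30 = 3511.52 + 153373.14 + 5813.4 = 162698.06
link = 150103.04/162698.06 = 0.922587
Chained index = 100 × 1.153279 × 0.922587 = 106.4000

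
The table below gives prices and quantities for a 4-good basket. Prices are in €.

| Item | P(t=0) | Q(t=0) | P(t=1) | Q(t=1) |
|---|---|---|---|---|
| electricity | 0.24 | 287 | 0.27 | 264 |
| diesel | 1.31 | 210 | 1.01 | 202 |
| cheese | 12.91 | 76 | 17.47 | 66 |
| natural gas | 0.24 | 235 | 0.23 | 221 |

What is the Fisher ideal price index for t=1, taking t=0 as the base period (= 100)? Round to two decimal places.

120.47

Laspeyres component (base-period weights):
ΣP(t=1)Q(t=0) = 0.27×287 + 1.01×210 + 17.47×76 + 0.23×235 = 77.49 + 212.1 + 1327.72 + 54.05 = 1671.36
ΣP(t=0)Q(t=0) = 0.24×287 + 1.31×210 + 12.91×76 + 0.24×235 = 68.88 + 275.1 + 981.16 + 56.4 = 1381.54
L = 1671.36 / 1381.54 × 100 = 120.9780
Paasche component (current-period weights):
ΣP(t=1)Q(t=1) = 0.27×264 + 1.01×202 + 17.47×66 + 0.23×221 = 71.28 + 204.02 + 1153.02 + 50.83 = 1479.15
ΣP(t=0)Q(t=1) = 0.24×264 + 1.31×202 + 12.91×66 + 0.24×221 = 63.36 + 264.62 + 852.06 + 53.04 = 1233.08
P = 1479.15 / 1233.08 × 100 = 119.9557
Fisher = √(L × P) = √(120.9780 × 119.9557) = 120.4658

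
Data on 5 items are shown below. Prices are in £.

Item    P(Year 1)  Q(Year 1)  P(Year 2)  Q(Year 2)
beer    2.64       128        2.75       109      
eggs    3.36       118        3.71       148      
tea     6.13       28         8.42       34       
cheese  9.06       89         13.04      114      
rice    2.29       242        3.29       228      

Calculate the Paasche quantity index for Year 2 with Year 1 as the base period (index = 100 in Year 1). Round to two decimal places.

Paasche quantity index uses current-period prices as weights.
ΣP(Year 2)·Q(Year 2) = 2.75×109 + 3.71×148 + 8.42×34 + 13.04×114 + 3.29×228 = 299.75 + 549.08 + 286.28 + 1486.56 + 750.12 = 3371.79
ΣP(Year 2)·Q(Year 1) = 2.75×128 + 3.71×118 + 8.42×28 + 13.04×89 + 3.29×242 = 352 + 437.78 + 235.76 + 1160.56 + 796.18 = 2982.28
Index = 3371.79 / 2982.28 × 100 = 113.0608

113.06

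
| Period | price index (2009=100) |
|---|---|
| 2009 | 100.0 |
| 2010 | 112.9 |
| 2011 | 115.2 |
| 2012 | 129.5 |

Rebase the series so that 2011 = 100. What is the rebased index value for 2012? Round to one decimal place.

Rebased(2012) = 129.5 / 115.2 × 100 = 112.4132

112.4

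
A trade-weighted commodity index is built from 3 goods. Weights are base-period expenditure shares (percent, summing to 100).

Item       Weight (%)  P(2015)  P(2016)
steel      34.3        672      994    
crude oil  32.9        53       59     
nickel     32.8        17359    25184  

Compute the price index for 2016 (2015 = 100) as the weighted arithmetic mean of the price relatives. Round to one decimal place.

steel: 34.3 × (994/672) = 34.3 × 1.479167 = 50.7354
crude oil: 32.9 × (59/53) = 32.9 × 1.113208 = 36.6245
nickel: 32.8 × (25184/17359) = 32.8 × 1.450775 = 47.5854
Index = Σ wᵢ·(p₁ᵢ/p₀ᵢ) = 50.7354 + 36.6245 + 47.5854 = 134.9454

134.9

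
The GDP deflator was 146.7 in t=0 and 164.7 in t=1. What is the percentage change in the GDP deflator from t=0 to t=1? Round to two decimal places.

Change = (164.7 − 146.7) / 146.7 × 100
       = 18.0 / 146.7 × 100 = 12.2699%

12.27%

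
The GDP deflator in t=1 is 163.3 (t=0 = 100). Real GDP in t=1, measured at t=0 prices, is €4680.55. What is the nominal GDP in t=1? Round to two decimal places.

Nominal = Real × (Index/100) = 4680.55 × (163.3/100)
        = 4680.55 × 1.633 = 7643.3382

7643.34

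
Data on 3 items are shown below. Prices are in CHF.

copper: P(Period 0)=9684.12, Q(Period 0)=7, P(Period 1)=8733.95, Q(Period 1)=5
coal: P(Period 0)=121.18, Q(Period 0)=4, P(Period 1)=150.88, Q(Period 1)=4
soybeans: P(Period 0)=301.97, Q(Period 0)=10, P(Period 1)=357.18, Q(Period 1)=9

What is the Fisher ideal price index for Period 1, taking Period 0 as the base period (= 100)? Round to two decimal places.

Laspeyres component (base-period weights):
ΣP(Period 1)Q(Period 0) = 8733.95×7 + 150.88×4 + 357.18×10 = 61137.65 + 603.52 + 3571.8 = 65312.97
ΣP(Period 0)Q(Period 0) = 9684.12×7 + 121.18×4 + 301.97×10 = 67788.84 + 484.72 + 3019.7 = 71293.26
L = 65312.97 / 71293.26 × 100 = 91.6117
Paasche component (current-period weights):
ΣP(Period 1)Q(Period 1) = 8733.95×5 + 150.88×4 + 357.18×9 = 43669.75 + 603.52 + 3214.62 = 47487.89
ΣP(Period 0)Q(Period 1) = 9684.12×5 + 121.18×4 + 301.97×9 = 48420.6 + 484.72 + 2717.73 = 51623.05
P = 47487.89 / 51623.05 × 100 = 91.9897
Fisher = √(L × P) = √(91.6117 × 91.9897) = 91.8005

91.80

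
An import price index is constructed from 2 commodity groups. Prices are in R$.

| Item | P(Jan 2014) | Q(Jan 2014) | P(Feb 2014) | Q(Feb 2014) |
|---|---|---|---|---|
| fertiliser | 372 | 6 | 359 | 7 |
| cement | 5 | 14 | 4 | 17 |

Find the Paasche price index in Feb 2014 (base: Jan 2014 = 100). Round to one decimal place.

Paasche price index uses current-period quantities as weights.
ΣP(Feb 2014)·Q(Feb 2014) = 359×7 + 4×17 = 2513 + 68 = 2581
ΣP(Jan 2014)·Q(Feb 2014) = 372×7 + 5×17 = 2604 + 85 = 2689
Index = 2581 / 2689 × 100 = 95.9836

96.0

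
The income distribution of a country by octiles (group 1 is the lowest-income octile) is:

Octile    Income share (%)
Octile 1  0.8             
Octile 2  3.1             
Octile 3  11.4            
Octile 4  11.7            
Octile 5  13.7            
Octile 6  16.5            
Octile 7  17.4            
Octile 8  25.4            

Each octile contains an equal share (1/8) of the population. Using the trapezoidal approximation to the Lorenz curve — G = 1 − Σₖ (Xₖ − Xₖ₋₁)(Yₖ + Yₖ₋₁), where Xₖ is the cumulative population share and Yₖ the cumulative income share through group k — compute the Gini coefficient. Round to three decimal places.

Cumulative income shares Yₖ: 0.0080, 0.0390, 0.1530, 0.2700, 0.4070, 0.5720, 0.7460, 1.0000
Σ (Xₖ−Xₖ₋₁)(Yₖ+Yₖ₋₁) = (1/8)(0.0080+0.0000) + (1/8)(0.0390+0.0080) + (1/8)(0.1530+0.0390) + (1/8)(0.2700+0.1530) + (1/8)(0.4070+0.2700) + (1/8)(0.5720+0.4070) + (1/8)(0.7460+0.5720) + (1/8)(1.0000+0.7460)
  = 0.0010 + 0.0059 + 0.0240 + 0.0529 + 0.0846 + 0.1224 + 0.1648 + 0.2182 = 0.6738
G = 1 − 0.6738 = 0.3262

0.326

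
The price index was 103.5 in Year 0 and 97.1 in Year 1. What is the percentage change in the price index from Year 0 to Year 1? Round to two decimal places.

Change = (97.1 − 103.5) / 103.5 × 100
       = -6.4 / 103.5 × 100 = -6.1836%

-6.18%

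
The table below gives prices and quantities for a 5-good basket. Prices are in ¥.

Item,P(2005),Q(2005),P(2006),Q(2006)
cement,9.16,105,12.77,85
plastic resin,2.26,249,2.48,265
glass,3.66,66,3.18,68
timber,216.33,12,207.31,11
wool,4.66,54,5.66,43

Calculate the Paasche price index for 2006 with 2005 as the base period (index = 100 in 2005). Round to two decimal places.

106.57

Paasche price index uses current-period quantities as weights.
ΣP(2006)·Q(2006) = 12.77×85 + 2.48×265 + 3.18×68 + 207.31×11 + 5.66×43 = 1085.45 + 657.2 + 216.24 + 2280.41 + 243.38 = 4482.68
ΣP(2005)·Q(2006) = 9.16×85 + 2.26×265 + 3.66×68 + 216.33×11 + 4.66×43 = 778.6 + 598.9 + 248.88 + 2379.63 + 200.38 = 4206.39
Index = 4482.68 / 4206.39 × 100 = 106.5683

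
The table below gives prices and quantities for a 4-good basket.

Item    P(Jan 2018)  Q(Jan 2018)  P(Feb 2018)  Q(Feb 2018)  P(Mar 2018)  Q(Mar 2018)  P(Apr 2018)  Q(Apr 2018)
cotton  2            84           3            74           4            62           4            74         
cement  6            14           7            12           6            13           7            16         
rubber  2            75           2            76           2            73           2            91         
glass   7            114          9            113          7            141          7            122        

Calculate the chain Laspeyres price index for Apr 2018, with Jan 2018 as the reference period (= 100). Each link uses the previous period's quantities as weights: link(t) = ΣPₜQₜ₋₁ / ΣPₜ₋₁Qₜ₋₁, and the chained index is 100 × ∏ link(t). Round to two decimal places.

114.03

Link Jan 2018→Feb 2018:
ΣP(Feb 2018)Q(Jan 2018) = 3×84 + 7×14 + 2×75 + 9×114 = 252 + 98 + 150 + 1026 = 1526
ΣP(Jan 2018)Q(Jan 2018) = 2×84 + 6×14 + 2×75 + 7×114 = 168 + 84 + 150 + 798 = 1200
link = 1526/1200 = 1.271667
Link Feb 2018→Mar 2018:
ΣP(Mar 2018)Q(Feb 2018) = 4×74 + 6×12 + 2×76 + 7×113 = 296 + 72 + 152 + 791 = 1311
ΣP(Feb 2018)Q(Feb 2018) = 3×74 + 7×12 + 2×76 + 9×113 = 222 + 84 + 152 + 1017 = 1475
link = 1311/1475 = 0.888814
Link Mar 2018→Apr 2018:
ΣP(Apr 2018)Q(Mar 2018) = 4×62 + 7×13 + 2×73 + 7×141 = 248 + 91 + 146 + 987 = 1472
ΣP(Mar 2018)Q(Mar 2018) = 4×62 + 6×13 + 2×73 + 7×141 = 248 + 78 + 146 + 987 = 1459
link = 1472/1459 = 1.008910
Chained index = 100 × 1.271667 × 0.888814 × 1.008910 = 114.0346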